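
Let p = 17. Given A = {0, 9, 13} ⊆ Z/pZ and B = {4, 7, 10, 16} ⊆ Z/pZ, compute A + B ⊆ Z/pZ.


Work in Z/17Z: reduce every sum a + b modulo 17.
Enumerate all 12 pairs:
a = 0: 0+4=4, 0+7=7, 0+10=10, 0+16=16
a = 9: 9+4=13, 9+7=16, 9+10=2, 9+16=8
a = 13: 13+4=0, 13+7=3, 13+10=6, 13+16=12
Distinct residues collected: {0, 2, 3, 4, 6, 7, 8, 10, 12, 13, 16}
|A + B| = 11 (out of 17 total residues).

A + B = {0, 2, 3, 4, 6, 7, 8, 10, 12, 13, 16}


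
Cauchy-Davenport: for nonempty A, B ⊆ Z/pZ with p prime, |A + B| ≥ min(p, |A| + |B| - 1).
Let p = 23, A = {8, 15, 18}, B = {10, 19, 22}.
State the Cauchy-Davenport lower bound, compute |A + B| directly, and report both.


Cauchy-Davenport: |A + B| ≥ min(p, |A| + |B| - 1) for A, B nonempty in Z/pZ.
|A| = 3, |B| = 3, p = 23.
CD lower bound = min(23, 3 + 3 - 1) = min(23, 5) = 5.
Compute A + B mod 23 directly:
a = 8: 8+10=18, 8+19=4, 8+22=7
a = 15: 15+10=2, 15+19=11, 15+22=14
a = 18: 18+10=5, 18+19=14, 18+22=17
A + B = {2, 4, 5, 7, 11, 14, 17, 18}, so |A + B| = 8.
Verify: 8 ≥ 5? Yes ✓.

CD lower bound = 5, actual |A + B| = 8.


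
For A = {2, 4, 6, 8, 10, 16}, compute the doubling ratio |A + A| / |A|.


|A| = 6.
Compute A + A by enumerating all 36 pairs.
A + A = {4, 6, 8, 10, 12, 14, 16, 18, 20, 22, 24, 26, 32}, so |A + A| = 13.
K = |A + A| / |A| = 13/6 (already in lowest terms) ≈ 2.1667.
Reference: AP of size 6 gives K = 11/6 ≈ 1.8333; a fully generic set of size 6 gives K ≈ 3.5000.

|A| = 6, |A + A| = 13, K = 13/6.


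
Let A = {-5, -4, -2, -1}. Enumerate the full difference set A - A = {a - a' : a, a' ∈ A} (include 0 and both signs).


A - A = {a - a' : a, a' ∈ A}.
Compute a - a' for each ordered pair (a, a'):
a = -5: -5--5=0, -5--4=-1, -5--2=-3, -5--1=-4
a = -4: -4--5=1, -4--4=0, -4--2=-2, -4--1=-3
a = -2: -2--5=3, -2--4=2, -2--2=0, -2--1=-1
a = -1: -1--5=4, -1--4=3, -1--2=1, -1--1=0
Collecting distinct values (and noting 0 appears from a-a):
A - A = {-4, -3, -2, -1, 0, 1, 2, 3, 4}
|A - A| = 9

A - A = {-4, -3, -2, -1, 0, 1, 2, 3, 4}


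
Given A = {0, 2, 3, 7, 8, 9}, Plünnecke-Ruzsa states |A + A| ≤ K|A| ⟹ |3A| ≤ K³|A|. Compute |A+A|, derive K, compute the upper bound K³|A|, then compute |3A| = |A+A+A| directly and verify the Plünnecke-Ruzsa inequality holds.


|A| = 6.
Step 1: Compute A + A by enumerating all 36 pairs.
A + A = {0, 2, 3, 4, 5, 6, 7, 8, 9, 10, 11, 12, 14, 15, 16, 17, 18}, so |A + A| = 17.
Step 2: Doubling constant K = |A + A|/|A| = 17/6 = 17/6 ≈ 2.8333.
Step 3: Plünnecke-Ruzsa gives |3A| ≤ K³·|A| = (2.8333)³ · 6 ≈ 136.4722.
Step 4: Compute 3A = A + A + A directly by enumerating all triples (a,b,c) ∈ A³; |3A| = 27.
Step 5: Check 27 ≤ 136.4722? Yes ✓.

K = 17/6, Plünnecke-Ruzsa bound K³|A| ≈ 136.4722, |3A| = 27, inequality holds.


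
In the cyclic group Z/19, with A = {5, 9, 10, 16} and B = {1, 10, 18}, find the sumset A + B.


Work in Z/19Z: reduce every sum a + b modulo 19.
Enumerate all 12 pairs:
a = 5: 5+1=6, 5+10=15, 5+18=4
a = 9: 9+1=10, 9+10=0, 9+18=8
a = 10: 10+1=11, 10+10=1, 10+18=9
a = 16: 16+1=17, 16+10=7, 16+18=15
Distinct residues collected: {0, 1, 4, 6, 7, 8, 9, 10, 11, 15, 17}
|A + B| = 11 (out of 19 total residues).

A + B = {0, 1, 4, 6, 7, 8, 9, 10, 11, 15, 17}


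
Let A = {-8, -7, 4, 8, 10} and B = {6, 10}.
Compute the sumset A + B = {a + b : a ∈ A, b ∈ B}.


A + B = {a + b : a ∈ A, b ∈ B}.
Enumerate all |A|·|B| = 5·2 = 10 pairs (a, b) and collect distinct sums.
a = -8: -8+6=-2, -8+10=2
a = -7: -7+6=-1, -7+10=3
a = 4: 4+6=10, 4+10=14
a = 8: 8+6=14, 8+10=18
a = 10: 10+6=16, 10+10=20
Collecting distinct sums: A + B = {-2, -1, 2, 3, 10, 14, 16, 18, 20}
|A + B| = 9

A + B = {-2, -1, 2, 3, 10, 14, 16, 18, 20}


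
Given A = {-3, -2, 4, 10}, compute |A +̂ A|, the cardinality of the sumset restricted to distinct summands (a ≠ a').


Restricted sumset: A +̂ A = {a + a' : a ∈ A, a' ∈ A, a ≠ a'}.
Equivalently, take A + A and drop any sum 2a that is achievable ONLY as a + a for a ∈ A (i.e. sums representable only with equal summands).
Enumerate pairs (a, a') with a < a' (symmetric, so each unordered pair gives one sum; this covers all a ≠ a'):
  -3 + -2 = -5
  -3 + 4 = 1
  -3 + 10 = 7
  -2 + 4 = 2
  -2 + 10 = 8
  4 + 10 = 14
Collected distinct sums: {-5, 1, 2, 7, 8, 14}
|A +̂ A| = 6
(Reference bound: |A +̂ A| ≥ 2|A| - 3 for |A| ≥ 2, with |A| = 4 giving ≥ 5.)

|A +̂ A| = 6


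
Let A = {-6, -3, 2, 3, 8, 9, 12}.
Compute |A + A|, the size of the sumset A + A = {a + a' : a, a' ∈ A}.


A + A = {a + a' : a, a' ∈ A}; |A| = 7.
General bounds: 2|A| - 1 ≤ |A + A| ≤ |A|(|A|+1)/2, i.e. 13 ≤ |A + A| ≤ 28.
Lower bound 2|A|-1 is attained iff A is an arithmetic progression.
Enumerate sums a + a' for a ≤ a' (symmetric, so this suffices):
a = -6: -6+-6=-12, -6+-3=-9, -6+2=-4, -6+3=-3, -6+8=2, -6+9=3, -6+12=6
a = -3: -3+-3=-6, -3+2=-1, -3+3=0, -3+8=5, -3+9=6, -3+12=9
a = 2: 2+2=4, 2+3=5, 2+8=10, 2+9=11, 2+12=14
a = 3: 3+3=6, 3+8=11, 3+9=12, 3+12=15
a = 8: 8+8=16, 8+9=17, 8+12=20
a = 9: 9+9=18, 9+12=21
a = 12: 12+12=24
Distinct sums: {-12, -9, -6, -4, -3, -1, 0, 2, 3, 4, 5, 6, 9, 10, 11, 12, 14, 15, 16, 17, 18, 20, 21, 24}
|A + A| = 24

|A + A| = 24


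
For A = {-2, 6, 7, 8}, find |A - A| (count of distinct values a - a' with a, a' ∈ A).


A - A = {a - a' : a, a' ∈ A}; |A| = 4.
Bounds: 2|A|-1 ≤ |A - A| ≤ |A|² - |A| + 1, i.e. 7 ≤ |A - A| ≤ 13.
Note: 0 ∈ A - A always (from a - a). The set is symmetric: if d ∈ A - A then -d ∈ A - A.
Enumerate nonzero differences d = a - a' with a > a' (then include -d):
Positive differences: {1, 2, 8, 9, 10}
Full difference set: {0} ∪ (positive diffs) ∪ (negative diffs).
|A - A| = 1 + 2·5 = 11 (matches direct enumeration: 11).

|A - A| = 11


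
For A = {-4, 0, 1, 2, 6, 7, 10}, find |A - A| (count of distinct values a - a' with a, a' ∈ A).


A - A = {a - a' : a, a' ∈ A}; |A| = 7.
Bounds: 2|A|-1 ≤ |A - A| ≤ |A|² - |A| + 1, i.e. 13 ≤ |A - A| ≤ 43.
Note: 0 ∈ A - A always (from a - a). The set is symmetric: if d ∈ A - A then -d ∈ A - A.
Enumerate nonzero differences d = a - a' with a > a' (then include -d):
Positive differences: {1, 2, 3, 4, 5, 6, 7, 8, 9, 10, 11, 14}
Full difference set: {0} ∪ (positive diffs) ∪ (negative diffs).
|A - A| = 1 + 2·12 = 25 (matches direct enumeration: 25).

|A - A| = 25


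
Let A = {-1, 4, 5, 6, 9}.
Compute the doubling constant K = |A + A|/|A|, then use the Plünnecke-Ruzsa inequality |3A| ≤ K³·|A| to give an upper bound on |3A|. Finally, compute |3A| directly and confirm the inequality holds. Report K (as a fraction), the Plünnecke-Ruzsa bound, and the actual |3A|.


|A| = 5.
Step 1: Compute A + A by enumerating all 25 pairs.
A + A = {-2, 3, 4, 5, 8, 9, 10, 11, 12, 13, 14, 15, 18}, so |A + A| = 13.
Step 2: Doubling constant K = |A + A|/|A| = 13/5 = 13/5 ≈ 2.6000.
Step 3: Plünnecke-Ruzsa gives |3A| ≤ K³·|A| = (2.6000)³ · 5 ≈ 87.8800.
Step 4: Compute 3A = A + A + A directly by enumerating all triples (a,b,c) ∈ A³; |3A| = 23.
Step 5: Check 23 ≤ 87.8800? Yes ✓.

K = 13/5, Plünnecke-Ruzsa bound K³|A| ≈ 87.8800, |3A| = 23, inequality holds.


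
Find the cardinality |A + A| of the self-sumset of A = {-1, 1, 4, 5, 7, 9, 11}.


A + A = {a + a' : a, a' ∈ A}; |A| = 7.
General bounds: 2|A| - 1 ≤ |A + A| ≤ |A|(|A|+1)/2, i.e. 13 ≤ |A + A| ≤ 28.
Lower bound 2|A|-1 is attained iff A is an arithmetic progression.
Enumerate sums a + a' for a ≤ a' (symmetric, so this suffices):
a = -1: -1+-1=-2, -1+1=0, -1+4=3, -1+5=4, -1+7=6, -1+9=8, -1+11=10
a = 1: 1+1=2, 1+4=5, 1+5=6, 1+7=8, 1+9=10, 1+11=12
a = 4: 4+4=8, 4+5=9, 4+7=11, 4+9=13, 4+11=15
a = 5: 5+5=10, 5+7=12, 5+9=14, 5+11=16
a = 7: 7+7=14, 7+9=16, 7+11=18
a = 9: 9+9=18, 9+11=20
a = 11: 11+11=22
Distinct sums: {-2, 0, 2, 3, 4, 5, 6, 8, 9, 10, 11, 12, 13, 14, 15, 16, 18, 20, 22}
|A + A| = 19

|A + A| = 19


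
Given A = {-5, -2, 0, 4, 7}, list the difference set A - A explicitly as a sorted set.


A - A = {a - a' : a, a' ∈ A}.
Compute a - a' for each ordered pair (a, a'):
a = -5: -5--5=0, -5--2=-3, -5-0=-5, -5-4=-9, -5-7=-12
a = -2: -2--5=3, -2--2=0, -2-0=-2, -2-4=-6, -2-7=-9
a = 0: 0--5=5, 0--2=2, 0-0=0, 0-4=-4, 0-7=-7
a = 4: 4--5=9, 4--2=6, 4-0=4, 4-4=0, 4-7=-3
a = 7: 7--5=12, 7--2=9, 7-0=7, 7-4=3, 7-7=0
Collecting distinct values (and noting 0 appears from a-a):
A - A = {-12, -9, -7, -6, -5, -4, -3, -2, 0, 2, 3, 4, 5, 6, 7, 9, 12}
|A - A| = 17

A - A = {-12, -9, -7, -6, -5, -4, -3, -2, 0, 2, 3, 4, 5, 6, 7, 9, 12}


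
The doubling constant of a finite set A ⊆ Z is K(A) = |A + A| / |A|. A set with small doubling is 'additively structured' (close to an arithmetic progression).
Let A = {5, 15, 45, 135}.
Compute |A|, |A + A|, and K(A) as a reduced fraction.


|A| = 4.
Compute A + A by enumerating all 16 pairs.
A + A = {10, 20, 30, 50, 60, 90, 140, 150, 180, 270}, so |A + A| = 10.
K = |A + A| / |A| = 10/4 = 5/2 ≈ 2.5000.
Reference: AP of size 4 gives K = 7/4 ≈ 1.7500; a fully generic set of size 4 gives K ≈ 2.5000.

|A| = 4, |A + A| = 10, K = 10/4 = 5/2.


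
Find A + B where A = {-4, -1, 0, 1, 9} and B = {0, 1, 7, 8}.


A + B = {a + b : a ∈ A, b ∈ B}.
Enumerate all |A|·|B| = 5·4 = 20 pairs (a, b) and collect distinct sums.
a = -4: -4+0=-4, -4+1=-3, -4+7=3, -4+8=4
a = -1: -1+0=-1, -1+1=0, -1+7=6, -1+8=7
a = 0: 0+0=0, 0+1=1, 0+7=7, 0+8=8
a = 1: 1+0=1, 1+1=2, 1+7=8, 1+8=9
a = 9: 9+0=9, 9+1=10, 9+7=16, 9+8=17
Collecting distinct sums: A + B = {-4, -3, -1, 0, 1, 2, 3, 4, 6, 7, 8, 9, 10, 16, 17}
|A + B| = 15

A + B = {-4, -3, -1, 0, 1, 2, 3, 4, 6, 7, 8, 9, 10, 16, 17}


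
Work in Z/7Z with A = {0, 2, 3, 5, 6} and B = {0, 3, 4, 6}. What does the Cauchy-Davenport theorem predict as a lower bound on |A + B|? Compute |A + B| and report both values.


Cauchy-Davenport: |A + B| ≥ min(p, |A| + |B| - 1) for A, B nonempty in Z/pZ.
|A| = 5, |B| = 4, p = 7.
CD lower bound = min(7, 5 + 4 - 1) = min(7, 8) = 7.
Compute A + B mod 7 directly:
a = 0: 0+0=0, 0+3=3, 0+4=4, 0+6=6
a = 2: 2+0=2, 2+3=5, 2+4=6, 2+6=1
a = 3: 3+0=3, 3+3=6, 3+4=0, 3+6=2
a = 5: 5+0=5, 5+3=1, 5+4=2, 5+6=4
a = 6: 6+0=6, 6+3=2, 6+4=3, 6+6=5
A + B = {0, 1, 2, 3, 4, 5, 6}, so |A + B| = 7.
Verify: 7 ≥ 7? Yes ✓.

CD lower bound = 7, actual |A + B| = 7.


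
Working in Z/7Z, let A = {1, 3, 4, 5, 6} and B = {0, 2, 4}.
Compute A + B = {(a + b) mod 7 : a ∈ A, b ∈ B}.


Work in Z/7Z: reduce every sum a + b modulo 7.
Enumerate all 15 pairs:
a = 1: 1+0=1, 1+2=3, 1+4=5
a = 3: 3+0=3, 3+2=5, 3+4=0
a = 4: 4+0=4, 4+2=6, 4+4=1
a = 5: 5+0=5, 5+2=0, 5+4=2
a = 6: 6+0=6, 6+2=1, 6+4=3
Distinct residues collected: {0, 1, 2, 3, 4, 5, 6}
|A + B| = 7 (out of 7 total residues).

A + B = {0, 1, 2, 3, 4, 5, 6}


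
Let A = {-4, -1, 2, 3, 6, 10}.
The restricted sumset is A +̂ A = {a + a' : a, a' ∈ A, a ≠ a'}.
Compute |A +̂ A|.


Restricted sumset: A +̂ A = {a + a' : a ∈ A, a' ∈ A, a ≠ a'}.
Equivalently, take A + A and drop any sum 2a that is achievable ONLY as a + a for a ∈ A (i.e. sums representable only with equal summands).
Enumerate pairs (a, a') with a < a' (symmetric, so each unordered pair gives one sum; this covers all a ≠ a'):
  -4 + -1 = -5
  -4 + 2 = -2
  -4 + 3 = -1
  -4 + 6 = 2
  -4 + 10 = 6
  -1 + 2 = 1
  -1 + 3 = 2
  -1 + 6 = 5
  -1 + 10 = 9
  2 + 3 = 5
  2 + 6 = 8
  2 + 10 = 12
  3 + 6 = 9
  3 + 10 = 13
  6 + 10 = 16
Collected distinct sums: {-5, -2, -1, 1, 2, 5, 6, 8, 9, 12, 13, 16}
|A +̂ A| = 12
(Reference bound: |A +̂ A| ≥ 2|A| - 3 for |A| ≥ 2, with |A| = 6 giving ≥ 9.)

|A +̂ A| = 12


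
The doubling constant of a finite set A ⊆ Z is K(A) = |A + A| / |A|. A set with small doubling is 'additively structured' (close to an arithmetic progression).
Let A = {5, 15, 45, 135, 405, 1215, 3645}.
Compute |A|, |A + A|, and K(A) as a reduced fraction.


|A| = 7.
Compute A + A by enumerating all 49 pairs.
A + A = {10, 20, 30, 50, 60, 90, 140, 150, 180, 270, 410, 420, 450, 540, 810, 1220, 1230, 1260, 1350, 1620, 2430, 3650, 3660, 3690, 3780, 4050, 4860, 7290}, so |A + A| = 28.
K = |A + A| / |A| = 28/7 = 4/1 ≈ 4.0000.
Reference: AP of size 7 gives K = 13/7 ≈ 1.8571; a fully generic set of size 7 gives K ≈ 4.0000.

|A| = 7, |A + A| = 28, K = 28/7 = 4/1.


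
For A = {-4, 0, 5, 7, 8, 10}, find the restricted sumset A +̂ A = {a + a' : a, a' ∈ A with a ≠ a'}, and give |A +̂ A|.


Restricted sumset: A +̂ A = {a + a' : a ∈ A, a' ∈ A, a ≠ a'}.
Equivalently, take A + A and drop any sum 2a that is achievable ONLY as a + a for a ∈ A (i.e. sums representable only with equal summands).
Enumerate pairs (a, a') with a < a' (symmetric, so each unordered pair gives one sum; this covers all a ≠ a'):
  -4 + 0 = -4
  -4 + 5 = 1
  -4 + 7 = 3
  -4 + 8 = 4
  -4 + 10 = 6
  0 + 5 = 5
  0 + 7 = 7
  0 + 8 = 8
  0 + 10 = 10
  5 + 7 = 12
  5 + 8 = 13
  5 + 10 = 15
  7 + 8 = 15
  7 + 10 = 17
  8 + 10 = 18
Collected distinct sums: {-4, 1, 3, 4, 5, 6, 7, 8, 10, 12, 13, 15, 17, 18}
|A +̂ A| = 14
(Reference bound: |A +̂ A| ≥ 2|A| - 3 for |A| ≥ 2, with |A| = 6 giving ≥ 9.)

|A +̂ A| = 14


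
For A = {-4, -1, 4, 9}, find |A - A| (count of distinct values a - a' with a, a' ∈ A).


A - A = {a - a' : a, a' ∈ A}; |A| = 4.
Bounds: 2|A|-1 ≤ |A - A| ≤ |A|² - |A| + 1, i.e. 7 ≤ |A - A| ≤ 13.
Note: 0 ∈ A - A always (from a - a). The set is symmetric: if d ∈ A - A then -d ∈ A - A.
Enumerate nonzero differences d = a - a' with a > a' (then include -d):
Positive differences: {3, 5, 8, 10, 13}
Full difference set: {0} ∪ (positive diffs) ∪ (negative diffs).
|A - A| = 1 + 2·5 = 11 (matches direct enumeration: 11).

|A - A| = 11


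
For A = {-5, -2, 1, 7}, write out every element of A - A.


A - A = {a - a' : a, a' ∈ A}.
Compute a - a' for each ordered pair (a, a'):
a = -5: -5--5=0, -5--2=-3, -5-1=-6, -5-7=-12
a = -2: -2--5=3, -2--2=0, -2-1=-3, -2-7=-9
a = 1: 1--5=6, 1--2=3, 1-1=0, 1-7=-6
a = 7: 7--5=12, 7--2=9, 7-1=6, 7-7=0
Collecting distinct values (and noting 0 appears from a-a):
A - A = {-12, -9, -6, -3, 0, 3, 6, 9, 12}
|A - A| = 9

A - A = {-12, -9, -6, -3, 0, 3, 6, 9, 12}


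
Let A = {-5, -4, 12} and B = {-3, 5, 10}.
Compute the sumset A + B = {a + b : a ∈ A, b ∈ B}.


A + B = {a + b : a ∈ A, b ∈ B}.
Enumerate all |A|·|B| = 3·3 = 9 pairs (a, b) and collect distinct sums.
a = -5: -5+-3=-8, -5+5=0, -5+10=5
a = -4: -4+-3=-7, -4+5=1, -4+10=6
a = 12: 12+-3=9, 12+5=17, 12+10=22
Collecting distinct sums: A + B = {-8, -7, 0, 1, 5, 6, 9, 17, 22}
|A + B| = 9

A + B = {-8, -7, 0, 1, 5, 6, 9, 17, 22}


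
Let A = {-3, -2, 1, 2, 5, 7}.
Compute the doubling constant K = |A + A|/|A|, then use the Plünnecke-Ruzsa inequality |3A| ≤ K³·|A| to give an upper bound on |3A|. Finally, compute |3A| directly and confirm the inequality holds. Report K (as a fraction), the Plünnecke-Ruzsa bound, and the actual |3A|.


|A| = 6.
Step 1: Compute A + A by enumerating all 36 pairs.
A + A = {-6, -5, -4, -2, -1, 0, 2, 3, 4, 5, 6, 7, 8, 9, 10, 12, 14}, so |A + A| = 17.
Step 2: Doubling constant K = |A + A|/|A| = 17/6 = 17/6 ≈ 2.8333.
Step 3: Plünnecke-Ruzsa gives |3A| ≤ K³·|A| = (2.8333)³ · 6 ≈ 136.4722.
Step 4: Compute 3A = A + A + A directly by enumerating all triples (a,b,c) ∈ A³; |3A| = 29.
Step 5: Check 29 ≤ 136.4722? Yes ✓.

K = 17/6, Plünnecke-Ruzsa bound K³|A| ≈ 136.4722, |3A| = 29, inequality holds.


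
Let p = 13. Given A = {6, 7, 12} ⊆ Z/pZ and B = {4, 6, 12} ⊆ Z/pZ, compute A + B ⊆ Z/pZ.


Work in Z/13Z: reduce every sum a + b modulo 13.
Enumerate all 9 pairs:
a = 6: 6+4=10, 6+6=12, 6+12=5
a = 7: 7+4=11, 7+6=0, 7+12=6
a = 12: 12+4=3, 12+6=5, 12+12=11
Distinct residues collected: {0, 3, 5, 6, 10, 11, 12}
|A + B| = 7 (out of 13 total residues).

A + B = {0, 3, 5, 6, 10, 11, 12}


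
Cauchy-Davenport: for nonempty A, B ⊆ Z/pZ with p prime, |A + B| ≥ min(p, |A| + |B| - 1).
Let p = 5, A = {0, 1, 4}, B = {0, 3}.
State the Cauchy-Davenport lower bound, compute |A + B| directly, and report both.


Cauchy-Davenport: |A + B| ≥ min(p, |A| + |B| - 1) for A, B nonempty in Z/pZ.
|A| = 3, |B| = 2, p = 5.
CD lower bound = min(5, 3 + 2 - 1) = min(5, 4) = 4.
Compute A + B mod 5 directly:
a = 0: 0+0=0, 0+3=3
a = 1: 1+0=1, 1+3=4
a = 4: 4+0=4, 4+3=2
A + B = {0, 1, 2, 3, 4}, so |A + B| = 5.
Verify: 5 ≥ 4? Yes ✓.

CD lower bound = 4, actual |A + B| = 5.


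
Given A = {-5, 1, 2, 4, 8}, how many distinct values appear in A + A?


A + A = {a + a' : a, a' ∈ A}; |A| = 5.
General bounds: 2|A| - 1 ≤ |A + A| ≤ |A|(|A|+1)/2, i.e. 9 ≤ |A + A| ≤ 15.
Lower bound 2|A|-1 is attained iff A is an arithmetic progression.
Enumerate sums a + a' for a ≤ a' (symmetric, so this suffices):
a = -5: -5+-5=-10, -5+1=-4, -5+2=-3, -5+4=-1, -5+8=3
a = 1: 1+1=2, 1+2=3, 1+4=5, 1+8=9
a = 2: 2+2=4, 2+4=6, 2+8=10
a = 4: 4+4=8, 4+8=12
a = 8: 8+8=16
Distinct sums: {-10, -4, -3, -1, 2, 3, 4, 5, 6, 8, 9, 10, 12, 16}
|A + A| = 14

|A + A| = 14


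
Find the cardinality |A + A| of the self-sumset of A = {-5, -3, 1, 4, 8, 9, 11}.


A + A = {a + a' : a, a' ∈ A}; |A| = 7.
General bounds: 2|A| - 1 ≤ |A + A| ≤ |A|(|A|+1)/2, i.e. 13 ≤ |A + A| ≤ 28.
Lower bound 2|A|-1 is attained iff A is an arithmetic progression.
Enumerate sums a + a' for a ≤ a' (symmetric, so this suffices):
a = -5: -5+-5=-10, -5+-3=-8, -5+1=-4, -5+4=-1, -5+8=3, -5+9=4, -5+11=6
a = -3: -3+-3=-6, -3+1=-2, -3+4=1, -3+8=5, -3+9=6, -3+11=8
a = 1: 1+1=2, 1+4=5, 1+8=9, 1+9=10, 1+11=12
a = 4: 4+4=8, 4+8=12, 4+9=13, 4+11=15
a = 8: 8+8=16, 8+9=17, 8+11=19
a = 9: 9+9=18, 9+11=20
a = 11: 11+11=22
Distinct sums: {-10, -8, -6, -4, -2, -1, 1, 2, 3, 4, 5, 6, 8, 9, 10, 12, 13, 15, 16, 17, 18, 19, 20, 22}
|A + A| = 24

|A + A| = 24


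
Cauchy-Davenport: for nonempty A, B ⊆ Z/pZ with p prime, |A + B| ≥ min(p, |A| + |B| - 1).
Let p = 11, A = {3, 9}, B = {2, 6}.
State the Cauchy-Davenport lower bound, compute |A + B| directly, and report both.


Cauchy-Davenport: |A + B| ≥ min(p, |A| + |B| - 1) for A, B nonempty in Z/pZ.
|A| = 2, |B| = 2, p = 11.
CD lower bound = min(11, 2 + 2 - 1) = min(11, 3) = 3.
Compute A + B mod 11 directly:
a = 3: 3+2=5, 3+6=9
a = 9: 9+2=0, 9+6=4
A + B = {0, 4, 5, 9}, so |A + B| = 4.
Verify: 4 ≥ 3? Yes ✓.

CD lower bound = 3, actual |A + B| = 4.


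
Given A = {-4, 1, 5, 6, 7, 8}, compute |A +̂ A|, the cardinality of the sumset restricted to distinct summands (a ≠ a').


Restricted sumset: A +̂ A = {a + a' : a ∈ A, a' ∈ A, a ≠ a'}.
Equivalently, take A + A and drop any sum 2a that is achievable ONLY as a + a for a ∈ A (i.e. sums representable only with equal summands).
Enumerate pairs (a, a') with a < a' (symmetric, so each unordered pair gives one sum; this covers all a ≠ a'):
  -4 + 1 = -3
  -4 + 5 = 1
  -4 + 6 = 2
  -4 + 7 = 3
  -4 + 8 = 4
  1 + 5 = 6
  1 + 6 = 7
  1 + 7 = 8
  1 + 8 = 9
  5 + 6 = 11
  5 + 7 = 12
  5 + 8 = 13
  6 + 7 = 13
  6 + 8 = 14
  7 + 8 = 15
Collected distinct sums: {-3, 1, 2, 3, 4, 6, 7, 8, 9, 11, 12, 13, 14, 15}
|A +̂ A| = 14
(Reference bound: |A +̂ A| ≥ 2|A| - 3 for |A| ≥ 2, with |A| = 6 giving ≥ 9.)

|A +̂ A| = 14


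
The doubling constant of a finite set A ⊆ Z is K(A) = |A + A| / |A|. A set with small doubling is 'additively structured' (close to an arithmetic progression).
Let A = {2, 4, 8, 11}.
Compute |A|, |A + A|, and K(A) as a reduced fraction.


|A| = 4.
Compute A + A by enumerating all 16 pairs.
A + A = {4, 6, 8, 10, 12, 13, 15, 16, 19, 22}, so |A + A| = 10.
K = |A + A| / |A| = 10/4 = 5/2 ≈ 2.5000.
Reference: AP of size 4 gives K = 7/4 ≈ 1.7500; a fully generic set of size 4 gives K ≈ 2.5000.

|A| = 4, |A + A| = 10, K = 10/4 = 5/2.


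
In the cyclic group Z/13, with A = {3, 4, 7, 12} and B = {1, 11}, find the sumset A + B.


Work in Z/13Z: reduce every sum a + b modulo 13.
Enumerate all 8 pairs:
a = 3: 3+1=4, 3+11=1
a = 4: 4+1=5, 4+11=2
a = 7: 7+1=8, 7+11=5
a = 12: 12+1=0, 12+11=10
Distinct residues collected: {0, 1, 2, 4, 5, 8, 10}
|A + B| = 7 (out of 13 total residues).

A + B = {0, 1, 2, 4, 5, 8, 10}


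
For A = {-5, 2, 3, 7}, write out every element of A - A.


A - A = {a - a' : a, a' ∈ A}.
Compute a - a' for each ordered pair (a, a'):
a = -5: -5--5=0, -5-2=-7, -5-3=-8, -5-7=-12
a = 2: 2--5=7, 2-2=0, 2-3=-1, 2-7=-5
a = 3: 3--5=8, 3-2=1, 3-3=0, 3-7=-4
a = 7: 7--5=12, 7-2=5, 7-3=4, 7-7=0
Collecting distinct values (and noting 0 appears from a-a):
A - A = {-12, -8, -7, -5, -4, -1, 0, 1, 4, 5, 7, 8, 12}
|A - A| = 13

A - A = {-12, -8, -7, -5, -4, -1, 0, 1, 4, 5, 7, 8, 12}


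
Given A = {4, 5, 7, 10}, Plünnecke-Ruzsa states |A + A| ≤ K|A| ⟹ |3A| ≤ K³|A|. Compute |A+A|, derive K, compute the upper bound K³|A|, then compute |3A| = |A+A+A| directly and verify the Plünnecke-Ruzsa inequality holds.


|A| = 4.
Step 1: Compute A + A by enumerating all 16 pairs.
A + A = {8, 9, 10, 11, 12, 14, 15, 17, 20}, so |A + A| = 9.
Step 2: Doubling constant K = |A + A|/|A| = 9/4 = 9/4 ≈ 2.2500.
Step 3: Plünnecke-Ruzsa gives |3A| ≤ K³·|A| = (2.2500)³ · 4 ≈ 45.5625.
Step 4: Compute 3A = A + A + A directly by enumerating all triples (a,b,c) ∈ A³; |3A| = 15.
Step 5: Check 15 ≤ 45.5625? Yes ✓.

K = 9/4, Plünnecke-Ruzsa bound K³|A| ≈ 45.5625, |3A| = 15, inequality holds.


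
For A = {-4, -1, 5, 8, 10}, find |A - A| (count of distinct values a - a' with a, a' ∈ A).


A - A = {a - a' : a, a' ∈ A}; |A| = 5.
Bounds: 2|A|-1 ≤ |A - A| ≤ |A|² - |A| + 1, i.e. 9 ≤ |A - A| ≤ 21.
Note: 0 ∈ A - A always (from a - a). The set is symmetric: if d ∈ A - A then -d ∈ A - A.
Enumerate nonzero differences d = a - a' with a > a' (then include -d):
Positive differences: {2, 3, 5, 6, 9, 11, 12, 14}
Full difference set: {0} ∪ (positive diffs) ∪ (negative diffs).
|A - A| = 1 + 2·8 = 17 (matches direct enumeration: 17).

|A - A| = 17


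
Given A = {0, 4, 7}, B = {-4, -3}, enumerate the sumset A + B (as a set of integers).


A + B = {a + b : a ∈ A, b ∈ B}.
Enumerate all |A|·|B| = 3·2 = 6 pairs (a, b) and collect distinct sums.
a = 0: 0+-4=-4, 0+-3=-3
a = 4: 4+-4=0, 4+-3=1
a = 7: 7+-4=3, 7+-3=4
Collecting distinct sums: A + B = {-4, -3, 0, 1, 3, 4}
|A + B| = 6

A + B = {-4, -3, 0, 1, 3, 4}


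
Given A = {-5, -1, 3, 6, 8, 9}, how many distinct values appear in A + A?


A + A = {a + a' : a, a' ∈ A}; |A| = 6.
General bounds: 2|A| - 1 ≤ |A + A| ≤ |A|(|A|+1)/2, i.e. 11 ≤ |A + A| ≤ 21.
Lower bound 2|A|-1 is attained iff A is an arithmetic progression.
Enumerate sums a + a' for a ≤ a' (symmetric, so this suffices):
a = -5: -5+-5=-10, -5+-1=-6, -5+3=-2, -5+6=1, -5+8=3, -5+9=4
a = -1: -1+-1=-2, -1+3=2, -1+6=5, -1+8=7, -1+9=8
a = 3: 3+3=6, 3+6=9, 3+8=11, 3+9=12
a = 6: 6+6=12, 6+8=14, 6+9=15
a = 8: 8+8=16, 8+9=17
a = 9: 9+9=18
Distinct sums: {-10, -6, -2, 1, 2, 3, 4, 5, 6, 7, 8, 9, 11, 12, 14, 15, 16, 17, 18}
|A + A| = 19

|A + A| = 19


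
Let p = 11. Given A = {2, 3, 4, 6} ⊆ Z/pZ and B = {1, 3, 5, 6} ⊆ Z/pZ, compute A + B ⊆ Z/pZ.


Work in Z/11Z: reduce every sum a + b modulo 11.
Enumerate all 16 pairs:
a = 2: 2+1=3, 2+3=5, 2+5=7, 2+6=8
a = 3: 3+1=4, 3+3=6, 3+5=8, 3+6=9
a = 4: 4+1=5, 4+3=7, 4+5=9, 4+6=10
a = 6: 6+1=7, 6+3=9, 6+5=0, 6+6=1
Distinct residues collected: {0, 1, 3, 4, 5, 6, 7, 8, 9, 10}
|A + B| = 10 (out of 11 total residues).

A + B = {0, 1, 3, 4, 5, 6, 7, 8, 9, 10}


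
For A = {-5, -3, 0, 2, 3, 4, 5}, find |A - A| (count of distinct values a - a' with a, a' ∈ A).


A - A = {a - a' : a, a' ∈ A}; |A| = 7.
Bounds: 2|A|-1 ≤ |A - A| ≤ |A|² - |A| + 1, i.e. 13 ≤ |A - A| ≤ 43.
Note: 0 ∈ A - A always (from a - a). The set is symmetric: if d ∈ A - A then -d ∈ A - A.
Enumerate nonzero differences d = a - a' with a > a' (then include -d):
Positive differences: {1, 2, 3, 4, 5, 6, 7, 8, 9, 10}
Full difference set: {0} ∪ (positive diffs) ∪ (negative diffs).
|A - A| = 1 + 2·10 = 21 (matches direct enumeration: 21).

|A - A| = 21


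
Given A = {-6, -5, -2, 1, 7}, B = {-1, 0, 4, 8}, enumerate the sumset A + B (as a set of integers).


A + B = {a + b : a ∈ A, b ∈ B}.
Enumerate all |A|·|B| = 5·4 = 20 pairs (a, b) and collect distinct sums.
a = -6: -6+-1=-7, -6+0=-6, -6+4=-2, -6+8=2
a = -5: -5+-1=-6, -5+0=-5, -5+4=-1, -5+8=3
a = -2: -2+-1=-3, -2+0=-2, -2+4=2, -2+8=6
a = 1: 1+-1=0, 1+0=1, 1+4=5, 1+8=9
a = 7: 7+-1=6, 7+0=7, 7+4=11, 7+8=15
Collecting distinct sums: A + B = {-7, -6, -5, -3, -2, -1, 0, 1, 2, 3, 5, 6, 7, 9, 11, 15}
|A + B| = 16

A + B = {-7, -6, -5, -3, -2, -1, 0, 1, 2, 3, 5, 6, 7, 9, 11, 15}


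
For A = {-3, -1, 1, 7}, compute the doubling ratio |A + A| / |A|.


|A| = 4.
Compute A + A by enumerating all 16 pairs.
A + A = {-6, -4, -2, 0, 2, 4, 6, 8, 14}, so |A + A| = 9.
K = |A + A| / |A| = 9/4 (already in lowest terms) ≈ 2.2500.
Reference: AP of size 4 gives K = 7/4 ≈ 1.7500; a fully generic set of size 4 gives K ≈ 2.5000.

|A| = 4, |A + A| = 9, K = 9/4.


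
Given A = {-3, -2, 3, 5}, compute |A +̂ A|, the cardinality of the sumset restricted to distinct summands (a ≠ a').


Restricted sumset: A +̂ A = {a + a' : a ∈ A, a' ∈ A, a ≠ a'}.
Equivalently, take A + A and drop any sum 2a that is achievable ONLY as a + a for a ∈ A (i.e. sums representable only with equal summands).
Enumerate pairs (a, a') with a < a' (symmetric, so each unordered pair gives one sum; this covers all a ≠ a'):
  -3 + -2 = -5
  -3 + 3 = 0
  -3 + 5 = 2
  -2 + 3 = 1
  -2 + 5 = 3
  3 + 5 = 8
Collected distinct sums: {-5, 0, 1, 2, 3, 8}
|A +̂ A| = 6
(Reference bound: |A +̂ A| ≥ 2|A| - 3 for |A| ≥ 2, with |A| = 4 giving ≥ 5.)

|A +̂ A| = 6


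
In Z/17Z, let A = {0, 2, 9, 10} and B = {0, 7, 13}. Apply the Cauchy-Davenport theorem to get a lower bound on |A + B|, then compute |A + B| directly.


Cauchy-Davenport: |A + B| ≥ min(p, |A| + |B| - 1) for A, B nonempty in Z/pZ.
|A| = 4, |B| = 3, p = 17.
CD lower bound = min(17, 4 + 3 - 1) = min(17, 6) = 6.
Compute A + B mod 17 directly:
a = 0: 0+0=0, 0+7=7, 0+13=13
a = 2: 2+0=2, 2+7=9, 2+13=15
a = 9: 9+0=9, 9+7=16, 9+13=5
a = 10: 10+0=10, 10+7=0, 10+13=6
A + B = {0, 2, 5, 6, 7, 9, 10, 13, 15, 16}, so |A + B| = 10.
Verify: 10 ≥ 6? Yes ✓.

CD lower bound = 6, actual |A + B| = 10.


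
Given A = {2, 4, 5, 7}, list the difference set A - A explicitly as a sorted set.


A - A = {a - a' : a, a' ∈ A}.
Compute a - a' for each ordered pair (a, a'):
a = 2: 2-2=0, 2-4=-2, 2-5=-3, 2-7=-5
a = 4: 4-2=2, 4-4=0, 4-5=-1, 4-7=-3
a = 5: 5-2=3, 5-4=1, 5-5=0, 5-7=-2
a = 7: 7-2=5, 7-4=3, 7-5=2, 7-7=0
Collecting distinct values (and noting 0 appears from a-a):
A - A = {-5, -3, -2, -1, 0, 1, 2, 3, 5}
|A - A| = 9

A - A = {-5, -3, -2, -1, 0, 1, 2, 3, 5}


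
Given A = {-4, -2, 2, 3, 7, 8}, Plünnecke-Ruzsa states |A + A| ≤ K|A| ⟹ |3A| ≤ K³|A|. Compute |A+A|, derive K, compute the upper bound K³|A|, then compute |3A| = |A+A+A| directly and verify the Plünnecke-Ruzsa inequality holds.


|A| = 6.
Step 1: Compute A + A by enumerating all 36 pairs.
A + A = {-8, -6, -4, -2, -1, 0, 1, 3, 4, 5, 6, 9, 10, 11, 14, 15, 16}, so |A + A| = 17.
Step 2: Doubling constant K = |A + A|/|A| = 17/6 = 17/6 ≈ 2.8333.
Step 3: Plünnecke-Ruzsa gives |3A| ≤ K³·|A| = (2.8333)³ · 6 ≈ 136.4722.
Step 4: Compute 3A = A + A + A directly by enumerating all triples (a,b,c) ∈ A³; |3A| = 32.
Step 5: Check 32 ≤ 136.4722? Yes ✓.

K = 17/6, Plünnecke-Ruzsa bound K³|A| ≈ 136.4722, |3A| = 32, inequality holds.


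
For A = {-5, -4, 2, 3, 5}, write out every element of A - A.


A - A = {a - a' : a, a' ∈ A}.
Compute a - a' for each ordered pair (a, a'):
a = -5: -5--5=0, -5--4=-1, -5-2=-7, -5-3=-8, -5-5=-10
a = -4: -4--5=1, -4--4=0, -4-2=-6, -4-3=-7, -4-5=-9
a = 2: 2--5=7, 2--4=6, 2-2=0, 2-3=-1, 2-5=-3
a = 3: 3--5=8, 3--4=7, 3-2=1, 3-3=0, 3-5=-2
a = 5: 5--5=10, 5--4=9, 5-2=3, 5-3=2, 5-5=0
Collecting distinct values (and noting 0 appears from a-a):
A - A = {-10, -9, -8, -7, -6, -3, -2, -1, 0, 1, 2, 3, 6, 7, 8, 9, 10}
|A - A| = 17

A - A = {-10, -9, -8, -7, -6, -3, -2, -1, 0, 1, 2, 3, 6, 7, 8, 9, 10}


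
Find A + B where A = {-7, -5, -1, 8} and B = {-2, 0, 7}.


A + B = {a + b : a ∈ A, b ∈ B}.
Enumerate all |A|·|B| = 4·3 = 12 pairs (a, b) and collect distinct sums.
a = -7: -7+-2=-9, -7+0=-7, -7+7=0
a = -5: -5+-2=-7, -5+0=-5, -5+7=2
a = -1: -1+-2=-3, -1+0=-1, -1+7=6
a = 8: 8+-2=6, 8+0=8, 8+7=15
Collecting distinct sums: A + B = {-9, -7, -5, -3, -1, 0, 2, 6, 8, 15}
|A + B| = 10

A + B = {-9, -7, -5, -3, -1, 0, 2, 6, 8, 15}


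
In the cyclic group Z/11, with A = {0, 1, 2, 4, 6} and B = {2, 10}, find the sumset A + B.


Work in Z/11Z: reduce every sum a + b modulo 11.
Enumerate all 10 pairs:
a = 0: 0+2=2, 0+10=10
a = 1: 1+2=3, 1+10=0
a = 2: 2+2=4, 2+10=1
a = 4: 4+2=6, 4+10=3
a = 6: 6+2=8, 6+10=5
Distinct residues collected: {0, 1, 2, 3, 4, 5, 6, 8, 10}
|A + B| = 9 (out of 11 total residues).

A + B = {0, 1, 2, 3, 4, 5, 6, 8, 10}


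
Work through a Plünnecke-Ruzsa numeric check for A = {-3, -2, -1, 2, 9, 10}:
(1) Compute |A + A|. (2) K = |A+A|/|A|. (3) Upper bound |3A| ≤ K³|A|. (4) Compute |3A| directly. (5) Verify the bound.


|A| = 6.
Step 1: Compute A + A by enumerating all 36 pairs.
A + A = {-6, -5, -4, -3, -2, -1, 0, 1, 4, 6, 7, 8, 9, 11, 12, 18, 19, 20}, so |A + A| = 18.
Step 2: Doubling constant K = |A + A|/|A| = 18/6 = 18/6 ≈ 3.0000.
Step 3: Plünnecke-Ruzsa gives |3A| ≤ K³·|A| = (3.0000)³ · 6 ≈ 162.0000.
Step 4: Compute 3A = A + A + A directly by enumerating all triples (a,b,c) ∈ A³; |3A| = 35.
Step 5: Check 35 ≤ 162.0000? Yes ✓.

K = 18/6, Plünnecke-Ruzsa bound K³|A| ≈ 162.0000, |3A| = 35, inequality holds.


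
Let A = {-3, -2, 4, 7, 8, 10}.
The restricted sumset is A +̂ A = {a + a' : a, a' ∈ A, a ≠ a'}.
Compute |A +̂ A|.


Restricted sumset: A +̂ A = {a + a' : a ∈ A, a' ∈ A, a ≠ a'}.
Equivalently, take A + A and drop any sum 2a that is achievable ONLY as a + a for a ∈ A (i.e. sums representable only with equal summands).
Enumerate pairs (a, a') with a < a' (symmetric, so each unordered pair gives one sum; this covers all a ≠ a'):
  -3 + -2 = -5
  -3 + 4 = 1
  -3 + 7 = 4
  -3 + 8 = 5
  -3 + 10 = 7
  -2 + 4 = 2
  -2 + 7 = 5
  -2 + 8 = 6
  -2 + 10 = 8
  4 + 7 = 11
  4 + 8 = 12
  4 + 10 = 14
  7 + 8 = 15
  7 + 10 = 17
  8 + 10 = 18
Collected distinct sums: {-5, 1, 2, 4, 5, 6, 7, 8, 11, 12, 14, 15, 17, 18}
|A +̂ A| = 14
(Reference bound: |A +̂ A| ≥ 2|A| - 3 for |A| ≥ 2, with |A| = 6 giving ≥ 9.)

|A +̂ A| = 14


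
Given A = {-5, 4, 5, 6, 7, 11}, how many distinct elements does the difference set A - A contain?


A - A = {a - a' : a, a' ∈ A}; |A| = 6.
Bounds: 2|A|-1 ≤ |A - A| ≤ |A|² - |A| + 1, i.e. 11 ≤ |A - A| ≤ 31.
Note: 0 ∈ A - A always (from a - a). The set is symmetric: if d ∈ A - A then -d ∈ A - A.
Enumerate nonzero differences d = a - a' with a > a' (then include -d):
Positive differences: {1, 2, 3, 4, 5, 6, 7, 9, 10, 11, 12, 16}
Full difference set: {0} ∪ (positive diffs) ∪ (negative diffs).
|A - A| = 1 + 2·12 = 25 (matches direct enumeration: 25).

|A - A| = 25


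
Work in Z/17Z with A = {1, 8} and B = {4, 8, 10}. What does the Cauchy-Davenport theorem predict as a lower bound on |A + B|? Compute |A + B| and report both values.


Cauchy-Davenport: |A + B| ≥ min(p, |A| + |B| - 1) for A, B nonempty in Z/pZ.
|A| = 2, |B| = 3, p = 17.
CD lower bound = min(17, 2 + 3 - 1) = min(17, 4) = 4.
Compute A + B mod 17 directly:
a = 1: 1+4=5, 1+8=9, 1+10=11
a = 8: 8+4=12, 8+8=16, 8+10=1
A + B = {1, 5, 9, 11, 12, 16}, so |A + B| = 6.
Verify: 6 ≥ 4? Yes ✓.

CD lower bound = 4, actual |A + B| = 6.


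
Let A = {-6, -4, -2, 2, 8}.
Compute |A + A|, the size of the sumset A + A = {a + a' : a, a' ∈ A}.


A + A = {a + a' : a, a' ∈ A}; |A| = 5.
General bounds: 2|A| - 1 ≤ |A + A| ≤ |A|(|A|+1)/2, i.e. 9 ≤ |A + A| ≤ 15.
Lower bound 2|A|-1 is attained iff A is an arithmetic progression.
Enumerate sums a + a' for a ≤ a' (symmetric, so this suffices):
a = -6: -6+-6=-12, -6+-4=-10, -6+-2=-8, -6+2=-4, -6+8=2
a = -4: -4+-4=-8, -4+-2=-6, -4+2=-2, -4+8=4
a = -2: -2+-2=-4, -2+2=0, -2+8=6
a = 2: 2+2=4, 2+8=10
a = 8: 8+8=16
Distinct sums: {-12, -10, -8, -6, -4, -2, 0, 2, 4, 6, 10, 16}
|A + A| = 12

|A + A| = 12


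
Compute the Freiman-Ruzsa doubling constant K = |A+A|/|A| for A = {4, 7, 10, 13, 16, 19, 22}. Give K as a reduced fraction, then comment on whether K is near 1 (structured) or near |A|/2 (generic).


|A| = 7.
Compute A + A by enumerating all 49 pairs.
A + A = {8, 11, 14, 17, 20, 23, 26, 29, 32, 35, 38, 41, 44}, so |A + A| = 13.
K = |A + A| / |A| = 13/7 (already in lowest terms) ≈ 1.8571.
Reference: AP of size 7 gives K = 13/7 ≈ 1.8571; a fully generic set of size 7 gives K ≈ 4.0000.

|A| = 7, |A + A| = 13, K = 13/7.


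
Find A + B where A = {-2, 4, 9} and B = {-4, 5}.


A + B = {a + b : a ∈ A, b ∈ B}.
Enumerate all |A|·|B| = 3·2 = 6 pairs (a, b) and collect distinct sums.
a = -2: -2+-4=-6, -2+5=3
a = 4: 4+-4=0, 4+5=9
a = 9: 9+-4=5, 9+5=14
Collecting distinct sums: A + B = {-6, 0, 3, 5, 9, 14}
|A + B| = 6

A + B = {-6, 0, 3, 5, 9, 14}


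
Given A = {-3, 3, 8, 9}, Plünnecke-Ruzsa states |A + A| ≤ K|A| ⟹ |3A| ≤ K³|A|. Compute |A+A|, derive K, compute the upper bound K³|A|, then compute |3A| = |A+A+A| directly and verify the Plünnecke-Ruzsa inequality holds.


|A| = 4.
Step 1: Compute A + A by enumerating all 16 pairs.
A + A = {-6, 0, 5, 6, 11, 12, 16, 17, 18}, so |A + A| = 9.
Step 2: Doubling constant K = |A + A|/|A| = 9/4 = 9/4 ≈ 2.2500.
Step 3: Plünnecke-Ruzsa gives |3A| ≤ K³·|A| = (2.2500)³ · 4 ≈ 45.5625.
Step 4: Compute 3A = A + A + A directly by enumerating all triples (a,b,c) ∈ A³; |3A| = 16.
Step 5: Check 16 ≤ 45.5625? Yes ✓.

K = 9/4, Plünnecke-Ruzsa bound K³|A| ≈ 45.5625, |3A| = 16, inequality holds.


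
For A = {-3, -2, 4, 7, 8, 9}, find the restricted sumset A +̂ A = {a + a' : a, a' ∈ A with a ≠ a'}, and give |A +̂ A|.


Restricted sumset: A +̂ A = {a + a' : a ∈ A, a' ∈ A, a ≠ a'}.
Equivalently, take A + A and drop any sum 2a that is achievable ONLY as a + a for a ∈ A (i.e. sums representable only with equal summands).
Enumerate pairs (a, a') with a < a' (symmetric, so each unordered pair gives one sum; this covers all a ≠ a'):
  -3 + -2 = -5
  -3 + 4 = 1
  -3 + 7 = 4
  -3 + 8 = 5
  -3 + 9 = 6
  -2 + 4 = 2
  -2 + 7 = 5
  -2 + 8 = 6
  -2 + 9 = 7
  4 + 7 = 11
  4 + 8 = 12
  4 + 9 = 13
  7 + 8 = 15
  7 + 9 = 16
  8 + 9 = 17
Collected distinct sums: {-5, 1, 2, 4, 5, 6, 7, 11, 12, 13, 15, 16, 17}
|A +̂ A| = 13
(Reference bound: |A +̂ A| ≥ 2|A| - 3 for |A| ≥ 2, with |A| = 6 giving ≥ 9.)

|A +̂ A| = 13


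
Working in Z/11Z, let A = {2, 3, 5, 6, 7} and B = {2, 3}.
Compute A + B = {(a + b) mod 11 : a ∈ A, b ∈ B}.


Work in Z/11Z: reduce every sum a + b modulo 11.
Enumerate all 10 pairs:
a = 2: 2+2=4, 2+3=5
a = 3: 3+2=5, 3+3=6
a = 5: 5+2=7, 5+3=8
a = 6: 6+2=8, 6+3=9
a = 7: 7+2=9, 7+3=10
Distinct residues collected: {4, 5, 6, 7, 8, 9, 10}
|A + B| = 7 (out of 11 total residues).

A + B = {4, 5, 6, 7, 8, 9, 10}


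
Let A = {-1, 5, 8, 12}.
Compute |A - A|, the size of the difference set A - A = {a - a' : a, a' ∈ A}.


A - A = {a - a' : a, a' ∈ A}; |A| = 4.
Bounds: 2|A|-1 ≤ |A - A| ≤ |A|² - |A| + 1, i.e. 7 ≤ |A - A| ≤ 13.
Note: 0 ∈ A - A always (from a - a). The set is symmetric: if d ∈ A - A then -d ∈ A - A.
Enumerate nonzero differences d = a - a' with a > a' (then include -d):
Positive differences: {3, 4, 6, 7, 9, 13}
Full difference set: {0} ∪ (positive diffs) ∪ (negative diffs).
|A - A| = 1 + 2·6 = 13 (matches direct enumeration: 13).

|A - A| = 13


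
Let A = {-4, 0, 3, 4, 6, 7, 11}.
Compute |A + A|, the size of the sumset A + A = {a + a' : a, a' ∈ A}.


A + A = {a + a' : a, a' ∈ A}; |A| = 7.
General bounds: 2|A| - 1 ≤ |A + A| ≤ |A|(|A|+1)/2, i.e. 13 ≤ |A + A| ≤ 28.
Lower bound 2|A|-1 is attained iff A is an arithmetic progression.
Enumerate sums a + a' for a ≤ a' (symmetric, so this suffices):
a = -4: -4+-4=-8, -4+0=-4, -4+3=-1, -4+4=0, -4+6=2, -4+7=3, -4+11=7
a = 0: 0+0=0, 0+3=3, 0+4=4, 0+6=6, 0+7=7, 0+11=11
a = 3: 3+3=6, 3+4=7, 3+6=9, 3+7=10, 3+11=14
a = 4: 4+4=8, 4+6=10, 4+7=11, 4+11=15
a = 6: 6+6=12, 6+7=13, 6+11=17
a = 7: 7+7=14, 7+11=18
a = 11: 11+11=22
Distinct sums: {-8, -4, -1, 0, 2, 3, 4, 6, 7, 8, 9, 10, 11, 12, 13, 14, 15, 17, 18, 22}
|A + A| = 20

|A + A| = 20


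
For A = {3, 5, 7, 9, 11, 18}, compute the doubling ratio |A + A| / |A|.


|A| = 6.
Compute A + A by enumerating all 36 pairs.
A + A = {6, 8, 10, 12, 14, 16, 18, 20, 21, 22, 23, 25, 27, 29, 36}, so |A + A| = 15.
K = |A + A| / |A| = 15/6 = 5/2 ≈ 2.5000.
Reference: AP of size 6 gives K = 11/6 ≈ 1.8333; a fully generic set of size 6 gives K ≈ 3.5000.

|A| = 6, |A + A| = 15, K = 15/6 = 5/2.


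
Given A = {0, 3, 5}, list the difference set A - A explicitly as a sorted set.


A - A = {a - a' : a, a' ∈ A}.
Compute a - a' for each ordered pair (a, a'):
a = 0: 0-0=0, 0-3=-3, 0-5=-5
a = 3: 3-0=3, 3-3=0, 3-5=-2
a = 5: 5-0=5, 5-3=2, 5-5=0
Collecting distinct values (and noting 0 appears from a-a):
A - A = {-5, -3, -2, 0, 2, 3, 5}
|A - A| = 7

A - A = {-5, -3, -2, 0, 2, 3, 5}


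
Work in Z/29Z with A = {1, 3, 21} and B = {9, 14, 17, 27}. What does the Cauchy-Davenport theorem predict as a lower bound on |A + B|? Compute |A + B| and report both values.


Cauchy-Davenport: |A + B| ≥ min(p, |A| + |B| - 1) for A, B nonempty in Z/pZ.
|A| = 3, |B| = 4, p = 29.
CD lower bound = min(29, 3 + 4 - 1) = min(29, 6) = 6.
Compute A + B mod 29 directly:
a = 1: 1+9=10, 1+14=15, 1+17=18, 1+27=28
a = 3: 3+9=12, 3+14=17, 3+17=20, 3+27=1
a = 21: 21+9=1, 21+14=6, 21+17=9, 21+27=19
A + B = {1, 6, 9, 10, 12, 15, 17, 18, 19, 20, 28}, so |A + B| = 11.
Verify: 11 ≥ 6? Yes ✓.

CD lower bound = 6, actual |A + B| = 11.


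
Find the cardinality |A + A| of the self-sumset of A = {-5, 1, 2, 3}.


A + A = {a + a' : a, a' ∈ A}; |A| = 4.
General bounds: 2|A| - 1 ≤ |A + A| ≤ |A|(|A|+1)/2, i.e. 7 ≤ |A + A| ≤ 10.
Lower bound 2|A|-1 is attained iff A is an arithmetic progression.
Enumerate sums a + a' for a ≤ a' (symmetric, so this suffices):
a = -5: -5+-5=-10, -5+1=-4, -5+2=-3, -5+3=-2
a = 1: 1+1=2, 1+2=3, 1+3=4
a = 2: 2+2=4, 2+3=5
a = 3: 3+3=6
Distinct sums: {-10, -4, -3, -2, 2, 3, 4, 5, 6}
|A + A| = 9

|A + A| = 9


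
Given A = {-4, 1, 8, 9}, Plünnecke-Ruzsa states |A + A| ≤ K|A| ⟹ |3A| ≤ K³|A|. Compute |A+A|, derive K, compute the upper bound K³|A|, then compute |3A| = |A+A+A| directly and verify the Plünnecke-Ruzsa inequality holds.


|A| = 4.
Step 1: Compute A + A by enumerating all 16 pairs.
A + A = {-8, -3, 2, 4, 5, 9, 10, 16, 17, 18}, so |A + A| = 10.
Step 2: Doubling constant K = |A + A|/|A| = 10/4 = 10/4 ≈ 2.5000.
Step 3: Plünnecke-Ruzsa gives |3A| ≤ K³·|A| = (2.5000)³ · 4 ≈ 62.5000.
Step 4: Compute 3A = A + A + A directly by enumerating all triples (a,b,c) ∈ A³; |3A| = 20.
Step 5: Check 20 ≤ 62.5000? Yes ✓.

K = 10/4, Plünnecke-Ruzsa bound K³|A| ≈ 62.5000, |3A| = 20, inequality holds.


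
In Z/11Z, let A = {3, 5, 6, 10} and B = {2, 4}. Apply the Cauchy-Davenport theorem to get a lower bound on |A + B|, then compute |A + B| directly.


Cauchy-Davenport: |A + B| ≥ min(p, |A| + |B| - 1) for A, B nonempty in Z/pZ.
|A| = 4, |B| = 2, p = 11.
CD lower bound = min(11, 4 + 2 - 1) = min(11, 5) = 5.
Compute A + B mod 11 directly:
a = 3: 3+2=5, 3+4=7
a = 5: 5+2=7, 5+4=9
a = 6: 6+2=8, 6+4=10
a = 10: 10+2=1, 10+4=3
A + B = {1, 3, 5, 7, 8, 9, 10}, so |A + B| = 7.
Verify: 7 ≥ 5? Yes ✓.

CD lower bound = 5, actual |A + B| = 7.


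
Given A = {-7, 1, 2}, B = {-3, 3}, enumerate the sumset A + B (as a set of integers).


A + B = {a + b : a ∈ A, b ∈ B}.
Enumerate all |A|·|B| = 3·2 = 6 pairs (a, b) and collect distinct sums.
a = -7: -7+-3=-10, -7+3=-4
a = 1: 1+-3=-2, 1+3=4
a = 2: 2+-3=-1, 2+3=5
Collecting distinct sums: A + B = {-10, -4, -2, -1, 4, 5}
|A + B| = 6

A + B = {-10, -4, -2, -1, 4, 5}


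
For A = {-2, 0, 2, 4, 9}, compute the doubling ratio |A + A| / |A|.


|A| = 5.
Compute A + A by enumerating all 25 pairs.
A + A = {-4, -2, 0, 2, 4, 6, 7, 8, 9, 11, 13, 18}, so |A + A| = 12.
K = |A + A| / |A| = 12/5 (already in lowest terms) ≈ 2.4000.
Reference: AP of size 5 gives K = 9/5 ≈ 1.8000; a fully generic set of size 5 gives K ≈ 3.0000.

|A| = 5, |A + A| = 12, K = 12/5.
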